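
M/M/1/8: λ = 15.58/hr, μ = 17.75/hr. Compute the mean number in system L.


ρ = 15.58/17.75 = 0.8777
L = ρ[1 − (K+1)ρ^K + Kρ^(K+1)] / [(1−ρ)(1−ρ^(K+1))]
Numerator: 0.8777·(1 − 9·0.352333 + 8·0.309259) = 0.266024
Denominator: (0.1223)·(0.690741) = 0.084446
L = 0.266024/0.084446 = 3.1502

Final: 3.1502


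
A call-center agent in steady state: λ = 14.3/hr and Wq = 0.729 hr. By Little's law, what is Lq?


Lq = λWq = 14.3·0.729 = 10.4247

Final: 10.4247


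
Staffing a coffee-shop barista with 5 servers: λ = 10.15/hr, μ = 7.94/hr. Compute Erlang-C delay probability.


a = λ/μ = 1.2783; ρ = a/5 = 0.2557
P₀ = 0.278314 (from M/M/c formula)
C(c,a) = [a^c/(c!(1−ρ))]·P₀ = [3.41372/(120·0.7443)]·0.278314
= 0.03822·0.278314 = 0.010637

Final: 0.010637


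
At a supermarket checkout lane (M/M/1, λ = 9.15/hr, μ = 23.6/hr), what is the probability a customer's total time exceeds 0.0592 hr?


W ~ Exponential(μ−λ) for M/M/1.
μ − λ = 23.6 − 9.15 = 14.4500
P(W > t) = e^{−(μ−λ)t} = e^{−0.8554} = 0.425096

Final: 0.425096


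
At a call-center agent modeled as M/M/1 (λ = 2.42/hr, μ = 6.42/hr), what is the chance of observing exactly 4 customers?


ρ = 2.42/6.42 = 0.3769
P_n = (1−ρ)·ρ^n = (1 − 0.3769)·0.3769^4 = 0.6231·0.020189 = 0.012579

Final: 0.012579


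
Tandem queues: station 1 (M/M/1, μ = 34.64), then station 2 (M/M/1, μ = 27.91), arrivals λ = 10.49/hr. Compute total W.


Each node sees arrival rate λ = 10.49/hr (tandem ⇒ throughput preserved).
W₁ = 1/(μ₁−λ) = 1/(34.64−10.49) = 0.04141 hr
W₂ = 1/(μ₂−λ) = 1/(27.91−10.49) = 0.05741 hr
W_total = W₁ + W₂ = 0.04141 + 0.05741 = 0.09881 hr

Final: 0.09881 hr


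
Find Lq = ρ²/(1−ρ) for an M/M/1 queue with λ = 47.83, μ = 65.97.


ρ = 47.83/65.97 = 0.7250
Lq = ρ²/(1−ρ) = 0.5257/0.2750 = 1.9117

Final: 1.9117


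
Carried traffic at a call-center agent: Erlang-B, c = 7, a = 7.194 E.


B(7,7.194) = 0.260796 (Erlang-B)
Carried load = a(1 − B) = 7.194·(1 − 0.260796) = 7.194·0.739204 = 5.3178 E

Final: 5.3178 Erlangs


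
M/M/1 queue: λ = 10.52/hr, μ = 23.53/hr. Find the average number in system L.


ρ = λ/μ = 10.52/23.53 = 0.4471
L = ρ/(1−ρ) = 0.4471/(1 − 0.4471) = 0.4471/0.5529 = 0.8086

Final: 0.8086


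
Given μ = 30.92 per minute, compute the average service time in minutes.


Mean service time = 1/μ = 1/30.92 minute = 0.03234 minute
In minutes: 0.03234 × 1 = 0.03234 min

Final: 0.03234 min


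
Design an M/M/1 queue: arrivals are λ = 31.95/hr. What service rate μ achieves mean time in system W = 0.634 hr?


W = 1/(μ−λ) ⇒ μ − λ = 1/W = 1/0.634 = 1.5773
μ = λ + 1/W = 31.95 + 1.5773 = 33.5273 per hr

Final: 33.5273 /hr


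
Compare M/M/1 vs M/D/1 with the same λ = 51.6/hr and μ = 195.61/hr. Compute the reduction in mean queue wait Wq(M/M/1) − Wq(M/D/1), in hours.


ρ = 51.6/195.61 = 0.2638
Wq(M/M/1) = ρ/(μ−λ) = 0.2638/144.01 = 0.001832 hr
Wq(M/D/1) = ρ/(2(μ−λ)) = 0.0009159 hr
Savings = 0.001832 − 0.0009159 = 0.0009159 hr

Final: 0.0009159 hr


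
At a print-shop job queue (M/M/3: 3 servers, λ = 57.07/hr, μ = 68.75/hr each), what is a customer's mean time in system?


a = 0.8301; ρ = 0.2767; P₀ = 0.433566
Lq = P₀·a^c·ρ/(c!(1−ρ)²) = 0.02186
Wq = Lq/λ = 0.02186/57.07 = 0.0003831 hr
W = Wq + 1/μ = 0.0003831 + 0.01455 = 0.01493 hr

Final: 0.01493 hr


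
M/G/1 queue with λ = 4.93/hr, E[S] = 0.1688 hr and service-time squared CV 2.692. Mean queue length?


ρ = λ·E[S] = 4.93·0.1688 = 0.8322
Lq = ρ²(1+C_s²)/(2(1−ρ)) = 0.6925·(1+2.692)/(2·0.1678)
= 0.6925·3.6920/0.3356 = 7.61793

Final: 7.61793


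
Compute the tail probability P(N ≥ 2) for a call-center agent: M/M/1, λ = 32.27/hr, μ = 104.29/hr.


ρ = 32.27/104.29 = 0.3094
P(N ≥ n) = ρ^n = 0.3094^2 = 0.095744

Final: 0.095744


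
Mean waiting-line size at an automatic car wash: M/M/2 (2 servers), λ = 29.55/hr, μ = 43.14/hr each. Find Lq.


a = λ/μ = 0.6850; ρ = a/2 = 0.3425
P₀ = 0.489769
Lq = P₀·a^c·ρ / (c!·(1−ρ)²) = 0.489769·0.46920·0.3425/(2·0.43232)
= 0.09102

Final: 0.09102


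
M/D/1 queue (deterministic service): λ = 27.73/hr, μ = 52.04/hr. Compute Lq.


ρ = 27.73/52.04 = 0.5329
M/D/1: Lq = ρ²/(2(1−ρ)) = 0.2839/(2·0.4671) = 0.30391

Final: 0.30391


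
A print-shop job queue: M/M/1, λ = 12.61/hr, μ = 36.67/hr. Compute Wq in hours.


ρ = 12.61/36.67 = 0.3439
Wq = ρ/(μ−λ) = 0.3439/(36.67 − 12.61) = 0.3439/24.06 = 0.01429 hr

Final: 0.01429 hr


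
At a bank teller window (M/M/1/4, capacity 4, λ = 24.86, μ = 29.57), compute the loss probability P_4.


ρ = λ/μ = 24.86/29.57 = 0.8407
P_K = (1−ρ)ρ^K/(1−ρ^(K+1)) = (0.1593·0.499573)/(1 − 0.420000)
= 0.079574/0.580000 = 0.137196

Final: 0.137196


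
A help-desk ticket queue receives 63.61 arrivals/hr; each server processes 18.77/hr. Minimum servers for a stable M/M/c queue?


Stability requires cμ > λ ⇔ c > λ/μ.
λ/μ = 63.61/18.77 = 3.3889
Minimum integer c = ⌊3.3889⌋ + 1 = 4
Check: 4·18.77 = 75.08 > 63.61, while 3·18.77 = 56.31 ≤ 63.61

Final: 4 servers


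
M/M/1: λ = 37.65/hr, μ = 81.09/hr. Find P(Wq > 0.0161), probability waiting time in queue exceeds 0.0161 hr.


ρ = 37.65/81.09 = 0.4643
P(Wq > t) = ρ·e^{−(μ−λ)t} = 0.4643·e^{−0.6994}
= 0.4643·0.496891 = 0.230706

Final: 0.230706


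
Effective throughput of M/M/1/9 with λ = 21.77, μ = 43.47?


ρ = 0.5008; P_K = (1−ρ)ρ^9/(1−ρ^10) = 0.0009902
λ_eff = λ(1 − P_K) = 21.77·(1 − 0.0009902) = 21.77·0.999010 = 21.7484 /hr

Final: 21.7484 /hr


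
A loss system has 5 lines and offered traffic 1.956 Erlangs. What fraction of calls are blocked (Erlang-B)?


B(c,a) = (a^c/c!) / Σ_{k=0}^{c} a^k/k!
a^5/5! = 0.238596
Σ terms (k=0..5): 1.00000 + 1.95600 + 1.91297 + 1.24726 + 0.60991 + 0.23860 = 6.964727
B = 0.238596/6.964727 = 0.034258

Final: 0.034258


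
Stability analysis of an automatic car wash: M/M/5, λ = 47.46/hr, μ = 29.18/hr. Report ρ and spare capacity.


Total capacity cμ = 5·29.18 = 145.90/hr
ρ = λ/(cμ) = 47.46/145.90 = 0.3253
Stable ⇔ ρ < 1: YES
Spare capacity = cμ − λ = 145.90 − 47.46 = 98.44/hr

Final: ρ = 0.3253; stable; margin = 98.44/hr


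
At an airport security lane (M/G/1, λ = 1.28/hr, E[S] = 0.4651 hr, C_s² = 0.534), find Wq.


ρ = λ·E[S] = 1.28·0.4651 = 0.5953
E[S²] = E[S]²(1+C_s²) = 0.4651²·(1+0.534) = 0.331832
Wq = λ·E[S²]/(2(1−ρ)) = 1.28·0.331832/(2·0.4047) = 0.52480 hr

Final: 0.52480 hr


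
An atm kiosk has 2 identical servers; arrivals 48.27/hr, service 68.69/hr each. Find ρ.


ρ = λ/(cμ) = 48.27/(2·68.69) = 48.27/137.38 = 0.3514

Final: 0.3514


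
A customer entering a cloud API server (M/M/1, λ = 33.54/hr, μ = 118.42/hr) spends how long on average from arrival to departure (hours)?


W = 1/(μ−λ) = 1/(118.42 − 33.54) = 1/84.88 = 0.01178 hr

Final: 0.01178 hr


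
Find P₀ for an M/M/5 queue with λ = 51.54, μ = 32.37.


a = λ/μ = 51.54/32.37 = 1.5922; ρ = a/c = 0.3184
Σ_{k=0}^{4} a^k/k! (terms k=0..4) = 1.00000 + 1.59222 + 1.26757 + 0.67275 + 0.26779 = 4.80033
Tail: a^5/(5!(1−ρ)) = 10.23313/(120·0.6816) = 0.12512
P₀ = 1/(4.80033 + 0.12512) = 1/4.92545 = 0.203027

Final: 0.203027


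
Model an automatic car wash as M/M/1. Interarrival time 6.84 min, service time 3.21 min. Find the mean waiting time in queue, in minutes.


λ = 60/6.84 = 8.7719 /hr
μ = 60/3.21 = 18.6916 /hr
ρ = λ/μ = 8.7719/18.6916 = 0.4693
Wq = ρ/(μ−λ) = 0.4693/(18.6916−8.7719) = 0.04731 hr
In minutes: 0.04731·60 = 2.839 min

Final: 2.839 min


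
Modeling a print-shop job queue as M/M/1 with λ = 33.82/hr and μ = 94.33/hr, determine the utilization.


ρ = λ/μ = 33.82/94.33 = 0.3585

Final: 0.3585


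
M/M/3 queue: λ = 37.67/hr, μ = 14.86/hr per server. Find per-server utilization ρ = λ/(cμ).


ρ = λ/(cμ) = 37.67/(3·14.86) = 37.67/44.58 = 0.8450

Final: 0.8450


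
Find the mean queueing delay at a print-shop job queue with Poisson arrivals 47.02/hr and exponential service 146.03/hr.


ρ = 47.02/146.03 = 0.3220
Wq = ρ/(μ−λ) = 0.3220/(146.03 − 47.02) = 0.3220/99.01 = 0.003252 hr

Final: 0.003252 hr


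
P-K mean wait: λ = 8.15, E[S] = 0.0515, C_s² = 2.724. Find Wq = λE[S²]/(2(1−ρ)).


ρ = λ·E[S] = 8.15·0.0515 = 0.4197
E[S²] = E[S]²(1+C_s²) = 0.0515²·(1+2.724) = 0.009877
Wq = λ·E[S²]/(2(1−ρ)) = 8.15·0.009877/(2·0.5803) = 0.06936 hr

Final: 0.06936 hr


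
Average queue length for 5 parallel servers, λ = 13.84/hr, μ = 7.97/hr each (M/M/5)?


a = λ/μ = 1.7365; ρ = a/5 = 0.3473
P₀ = 0.175517
Lq = P₀·a^c·ρ / (c!·(1−ρ)²) = 0.175517·15.79024·0.3473/(120·0.42601)
= 0.01883

Final: 0.01883


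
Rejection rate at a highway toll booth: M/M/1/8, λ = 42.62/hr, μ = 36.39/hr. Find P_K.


ρ = λ/μ = 42.62/36.39 = 1.1712
P_K = (1−ρ)ρ^K/(1−ρ^(K+1)) = (-0.1712·3.540390)/(1 − 4.146508)
= -0.606118/-3.146508 = 0.192632

Final: 0.192632


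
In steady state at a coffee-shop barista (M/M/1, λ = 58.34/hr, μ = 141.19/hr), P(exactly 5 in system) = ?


ρ = 58.34/141.19 = 0.4132
P_n = (1−ρ)·ρ^n = (1 − 0.4132)·0.4132^5 = 0.5868·0.012045 = 0.007068

Final: 0.007068


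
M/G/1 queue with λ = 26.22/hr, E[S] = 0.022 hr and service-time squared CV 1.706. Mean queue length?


ρ = λ·E[S] = 26.22·0.022 = 0.5768
Lq = ρ²(1+C_s²)/(2(1−ρ)) = 0.3327·(1+1.706)/(2·0.4232)
= 0.3327·2.7060/0.8463 = 1.06391

Final: 1.06391


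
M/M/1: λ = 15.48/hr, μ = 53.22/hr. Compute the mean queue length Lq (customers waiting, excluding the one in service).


ρ = 15.48/53.22 = 0.2909
Lq = ρ²/(1−ρ) = 0.08460/0.7091 = 0.1193

Final: 0.1193


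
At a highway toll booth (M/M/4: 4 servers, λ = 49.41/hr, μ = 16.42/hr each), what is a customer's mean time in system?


a = 3.0091; ρ = 0.7523; P₀ = 0.037218
Lq = P₀·a^c·ρ/(c!(1−ρ)²) = 1.55875
Wq = Lq/λ = 1.55875/49.41 = 0.03155 hr
W = Wq + 1/μ = 0.03155 + 0.06090 = 0.09245 hr

Final: 0.09245 hr


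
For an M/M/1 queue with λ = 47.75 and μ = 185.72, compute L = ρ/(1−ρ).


ρ = λ/μ = 47.75/185.72 = 0.2571
L = ρ/(1−ρ) = 0.2571/(1 − 0.2571) = 0.2571/0.7429 = 0.3461

Final: 0.3461


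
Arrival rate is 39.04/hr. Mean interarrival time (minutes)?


Mean interarrival time = 1/λ = 1/39.04 hour = 0.02561 hour
In minutes: 0.02561 × 60 = 1.5369 min

Final: 1.5369 min


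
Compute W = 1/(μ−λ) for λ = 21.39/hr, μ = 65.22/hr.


W = 1/(μ−λ) = 1/(65.22 − 21.39) = 1/43.83 = 0.02282 hr

Final: 0.02282 hr


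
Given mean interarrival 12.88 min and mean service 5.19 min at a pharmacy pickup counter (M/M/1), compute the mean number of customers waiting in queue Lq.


λ = 60/12.88 = 4.6584 /hr
μ = 60/5.19 = 11.5607 /hr
ρ = λ/μ = 4.6584/11.5607 = 0.4030
Lq = ρ²/(1−ρ) = 0.1624/0.5970 = 0.2720

Final: 0.2720


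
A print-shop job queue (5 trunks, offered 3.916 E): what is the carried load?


B(5,3.916) = 0.191544 (Erlang-B)
Carried load = a(1 − B) = 3.916·(1 − 0.191544) = 3.916·0.808456 = 3.1659 E

Final: 3.1659 Erlangs


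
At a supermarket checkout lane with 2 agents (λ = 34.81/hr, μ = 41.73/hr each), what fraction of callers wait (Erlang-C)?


a = λ/μ = 0.8342; ρ = a/2 = 0.4171
P₀ = 0.411347 (from M/M/c formula)
C(c,a) = [a^c/(c!(1−ρ))]·P₀ = [0.69584/(2·0.5829)]·0.411347
= 0.59687·0.411347 = 0.245519

Final: 0.245519


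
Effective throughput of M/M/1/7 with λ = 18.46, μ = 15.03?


ρ = 1.2282; P_K = (1−ρ)ρ^7/(1−ρ^8) = 0.230277
λ_eff = λ(1 − P_K) = 18.46·(1 − 0.230277) = 18.46·0.769723 = 14.2091 /hr

Final: 14.2091 /hr


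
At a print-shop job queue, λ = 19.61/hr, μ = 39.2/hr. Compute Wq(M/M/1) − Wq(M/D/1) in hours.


ρ = 19.61/39.2 = 0.5003
Wq(M/M/1) = ρ/(μ−λ) = 0.5003/19.59 = 0.02554 hr
Wq(M/D/1) = ρ/(2(μ−λ)) = 0.01277 hr
Savings = 0.02554 − 0.01277 = 0.01277 hr

Final: 0.01277 hr


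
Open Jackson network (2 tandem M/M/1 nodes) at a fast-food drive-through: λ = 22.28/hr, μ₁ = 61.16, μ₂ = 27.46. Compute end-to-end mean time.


Each node sees arrival rate λ = 22.28/hr (tandem ⇒ throughput preserved).
W₁ = 1/(μ₁−λ) = 1/(61.16−22.28) = 0.02572 hr
W₂ = 1/(μ₂−λ) = 1/(27.46−22.28) = 0.19305 hr
W_total = W₁ + W₂ = 0.02572 + 0.19305 = 0.21877 hr

Final: 0.21877 hr


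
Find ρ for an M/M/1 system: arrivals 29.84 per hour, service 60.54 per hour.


ρ = λ/μ = 29.84/60.54 = 0.4929

Final: 0.4929


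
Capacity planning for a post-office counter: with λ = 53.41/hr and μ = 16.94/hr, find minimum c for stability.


Stability requires cμ > λ ⇔ c > λ/μ.
λ/μ = 53.41/16.94 = 3.1529
Minimum integer c = ⌊3.1529⌋ + 1 = 4
Check: 4·16.94 = 67.76 > 53.41, while 3·16.94 = 50.82 ≤ 53.41

Final: 4 servers


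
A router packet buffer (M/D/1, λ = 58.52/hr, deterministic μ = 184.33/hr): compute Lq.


ρ = 58.52/184.33 = 0.3175
M/D/1: Lq = ρ²/(2(1−ρ)) = 0.1008/(2·0.6825) = 0.07384

Final: 0.07384


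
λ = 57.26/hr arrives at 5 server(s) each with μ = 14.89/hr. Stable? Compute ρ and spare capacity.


Total capacity cμ = 5·14.89 = 74.45/hr
ρ = λ/(cμ) = 57.26/74.45 = 0.7691
Stable ⇔ ρ < 1: YES
Spare capacity = cμ − λ = 74.45 − 57.26 = 17.19/hr

Final: ρ = 0.7691; stable; margin = 17.19/hr


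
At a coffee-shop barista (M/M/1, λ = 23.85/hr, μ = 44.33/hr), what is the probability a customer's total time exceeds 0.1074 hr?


W ~ Exponential(μ−λ) for M/M/1.
μ − λ = 44.33 − 23.85 = 20.4800
P(W > t) = e^{−(μ−λ)t} = e^{−2.1996} = 0.110853

Final: 0.110853


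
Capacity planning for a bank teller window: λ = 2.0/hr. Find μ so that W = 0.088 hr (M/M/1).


W = 1/(μ−λ) ⇒ μ − λ = 1/W = 1/0.088 = 11.3636
μ = λ + 1/W = 2.0 + 11.3636 = 13.3636 per hr

Final: 13.3636 /hr


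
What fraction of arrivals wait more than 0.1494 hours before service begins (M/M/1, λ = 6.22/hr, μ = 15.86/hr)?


ρ = 6.22/15.86 = 0.3922
P(Wq > t) = ρ·e^{−(μ−λ)t} = 0.3922·e^{−1.4402}
= 0.3922·0.236877 = 0.092899

Final: 0.092899


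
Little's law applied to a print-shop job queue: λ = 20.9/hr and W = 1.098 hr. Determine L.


L = λW = 20.9·1.098 = 22.9482

Final: 22.9482


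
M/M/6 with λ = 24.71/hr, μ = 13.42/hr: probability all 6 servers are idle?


a = λ/μ = 24.71/13.42 = 1.8413; ρ = a/c = 0.3069
Σ_{k=0}^{5} a^k/k! (terms k=0..5) = 1.00000 + 1.84128 + 1.69516 + 1.04042 + 0.47893 + 0.17637 = 6.23216
Tail: a^6/(6!(1−ρ)) = 38.96919/(720·0.6931) = 0.07809
P₀ = 1/(6.23216 + 0.07809) = 1/6.31025 = 0.158472

Final: 0.158472


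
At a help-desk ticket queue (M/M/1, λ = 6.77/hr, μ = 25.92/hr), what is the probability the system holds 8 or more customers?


ρ = 6.77/25.92 = 0.2612
P(N ≥ n) = ρ^n = 0.2612^8 = 0.00002166

Final: 0.00002166


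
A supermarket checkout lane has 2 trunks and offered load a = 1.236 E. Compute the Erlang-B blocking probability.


B(c,a) = (a^c/c!) / Σ_{k=0}^{c} a^k/k!
a^2/2! = 0.763848
Σ terms (k=0..2): 1.00000 + 1.23600 + 0.76385 = 2.999848
B = 0.763848/2.999848 = 0.254629

Final: 0.254629


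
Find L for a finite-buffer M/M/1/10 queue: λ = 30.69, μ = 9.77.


ρ = 30.69/9.77 = 3.1412
L = ρ[1 − (K+1)ρ^K + Kρ^(K+1)] / [(1−ρ)(1−ρ^(K+1))]
Numerator: 3.1412·(1 − 11·93545.574635 + 10·293849.916636) = 5998210.804995
Denominator: (-2.1412)·(-293848.916636) = 629203.616790
L = 5998210.804995/629203.616790 = 9.5330

Final: 9.5330


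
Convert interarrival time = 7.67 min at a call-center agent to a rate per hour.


λ = 1/(interarrival time) in consistent units.
1 hour = 60 min, so λ = 60/7.67 = 7.8227 per hour

Final: 7.8227 /hr


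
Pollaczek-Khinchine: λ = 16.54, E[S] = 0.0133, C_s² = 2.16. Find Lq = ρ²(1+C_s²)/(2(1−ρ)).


ρ = λ·E[S] = 16.54·0.0133 = 0.2200
Lq = ρ²(1+C_s²)/(2(1−ρ)) = 0.04839·(1+2.16)/(2·0.7800)
= 0.04839·3.1600/1.5600 = 0.09802

Final: 0.09802


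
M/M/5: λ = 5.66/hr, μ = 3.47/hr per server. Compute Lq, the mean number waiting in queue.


a = λ/μ = 1.6311; ρ = a/5 = 0.3262
P₀ = 0.195220
Lq = P₀·a^c·ρ / (c!·(1−ρ)²) = 0.195220·11.54609·0.3262/(120·0.45397)
= 0.01350

Final: 0.01350


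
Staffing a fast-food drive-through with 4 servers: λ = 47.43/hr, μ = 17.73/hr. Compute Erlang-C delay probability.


a = λ/μ = 2.6751; ρ = a/4 = 0.6688
P₀ = 0.059219 (from M/M/c formula)
C(c,a) = [a^c/(c!(1−ρ))]·P₀ = [51.21269/(24·0.3312)]·0.059219
= 6.44246·0.059219 = 0.381518

Final: 0.381518


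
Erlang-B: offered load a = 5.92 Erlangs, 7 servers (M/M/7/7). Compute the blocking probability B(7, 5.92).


B(c,a) = (a^c/c!) / Σ_{k=0}^{c} a^k/k!
a^7/7! = 50.561670
Σ terms (k=0..7): 1.00000 + 5.92000 + 17.52320 + 34.57911 + 51.17709 + 60.59367 + 59.78576 + 50.56167 = 281.140507
B = 50.561670/281.140507 = 0.179845

Final: 0.179845


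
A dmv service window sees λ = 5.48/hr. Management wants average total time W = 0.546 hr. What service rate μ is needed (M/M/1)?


W = 1/(μ−λ) ⇒ μ − λ = 1/W = 1/0.546 = 1.8315
μ = λ + 1/W = 5.48 + 1.8315 = 7.3115 per hr

Final: 7.3115 /hr


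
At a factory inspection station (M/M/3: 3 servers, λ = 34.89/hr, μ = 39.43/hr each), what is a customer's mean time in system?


a = 0.8849; ρ = 0.2950; P₀ = 0.409815
Lq = P₀·a^c·ρ/(c!(1−ρ)²) = 0.02808
Wq = Lq/λ = 0.02808/34.89 = 0.0008048 hr
W = Wq + 1/μ = 0.0008048 + 0.02536 = 0.02617 hr

Final: 0.02617 hr


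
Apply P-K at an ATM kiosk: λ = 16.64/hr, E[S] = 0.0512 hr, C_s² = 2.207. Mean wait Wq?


ρ = λ·E[S] = 16.64·0.0512 = 0.8520
E[S²] = E[S]²(1+C_s²) = 0.0512²·(1+2.207) = 0.008407
Wq = λ·E[S²]/(2(1−ρ)) = 16.64·0.008407/(2·0.1480) = 0.47251 hr

Final: 0.47251 hr


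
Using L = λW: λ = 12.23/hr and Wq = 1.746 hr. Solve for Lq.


Lq = λWq = 12.23·1.746 = 21.3536

Final: 21.3536


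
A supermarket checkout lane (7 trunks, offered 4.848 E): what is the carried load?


B(7,4.848) = 0.111064 (Erlang-B)
Carried load = a(1 − B) = 4.848·(1 − 0.111064) = 4.848·0.888936 = 4.3096 E

Final: 4.3096 Erlangs


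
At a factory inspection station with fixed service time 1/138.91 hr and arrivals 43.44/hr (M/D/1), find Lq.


ρ = 43.44/138.91 = 0.3127
M/D/1: Lq = ρ²/(2(1−ρ)) = 0.09779/(2·0.6873) = 0.07115

Final: 0.07115


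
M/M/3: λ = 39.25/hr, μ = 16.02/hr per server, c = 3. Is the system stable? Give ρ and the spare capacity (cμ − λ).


Total capacity cμ = 3·16.02 = 48.06/hr
ρ = λ/(cμ) = 39.25/48.06 = 0.8167
Stable ⇔ ρ < 1: YES
Spare capacity = cμ − λ = 48.06 − 39.25 = 8.81/hr

Final: ρ = 0.8167; stable; margin = 8.81/hr


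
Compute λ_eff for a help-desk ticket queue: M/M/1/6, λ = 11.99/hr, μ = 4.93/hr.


ρ = 2.4320; P_K = (1−ρ)ρ^6/(1−ρ^7) = 0.589996
λ_eff = λ(1 − P_K) = 11.99·(1 − 0.589996) = 11.99·0.410004 = 4.9159 /hr

Final: 4.9159 /hr


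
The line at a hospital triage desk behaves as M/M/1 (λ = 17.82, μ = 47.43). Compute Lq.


ρ = 17.82/47.43 = 0.3757
Lq = ρ²/(1−ρ) = 0.1412/0.6243 = 0.2261

Final: 0.2261


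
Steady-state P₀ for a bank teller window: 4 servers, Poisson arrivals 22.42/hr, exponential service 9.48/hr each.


a = λ/μ = 22.42/9.48 = 2.3650; ρ = a/c = 0.5912
Σ_{k=0}^{3} a^k/k! (terms k=0..3) = 1.00000 + 2.36498 + 2.79656 + 2.20460 = 8.36615
Tail: a^4/(4!(1−ρ)) = 31.28305/(24·0.4088) = 3.18885
P₀ = 1/(8.36615 + 3.18885) = 1/11.55500 = 0.086543

Final: 0.086543


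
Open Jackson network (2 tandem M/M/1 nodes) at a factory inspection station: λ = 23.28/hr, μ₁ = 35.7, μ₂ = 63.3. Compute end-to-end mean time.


Each node sees arrival rate λ = 23.28/hr (tandem ⇒ throughput preserved).
W₁ = 1/(μ₁−λ) = 1/(35.7−23.28) = 0.08052 hr
W₂ = 1/(μ₂−λ) = 1/(63.3−23.28) = 0.02499 hr
W_total = W₁ + W₂ = 0.08052 + 0.02499 = 0.10550 hr

Final: 0.10550 hr


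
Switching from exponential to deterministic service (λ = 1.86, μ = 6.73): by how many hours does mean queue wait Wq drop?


ρ = 1.86/6.73 = 0.2764
Wq(M/M/1) = ρ/(μ−λ) = 0.2764/4.87 = 0.05675 hr
Wq(M/D/1) = ρ/(2(μ−λ)) = 0.02838 hr
Savings = 0.05675 − 0.02838 = 0.02838 hr

Final: 0.02838 hr


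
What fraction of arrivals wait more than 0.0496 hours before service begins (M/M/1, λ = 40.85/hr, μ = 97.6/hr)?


ρ = 40.85/97.6 = 0.4185
P(Wq > t) = ρ·e^{−(μ−λ)t} = 0.4185·e^{−2.8148}
= 0.4185·0.059917 = 0.025078

Final: 0.025078


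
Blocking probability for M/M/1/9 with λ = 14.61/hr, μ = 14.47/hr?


ρ = λ/μ = 14.61/14.47 = 1.0097
P_K = (1−ρ)ρ^K/(1−ρ^(K+1)) = (-0.009675·1.090524)/(1 − 1.101075)
= -0.010551/-0.101075 = 0.104388

Final: 0.104388


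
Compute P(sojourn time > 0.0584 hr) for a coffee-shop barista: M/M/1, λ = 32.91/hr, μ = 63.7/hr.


W ~ Exponential(μ−λ) for M/M/1.
μ − λ = 63.7 − 32.91 = 30.7900
P(W > t) = e^{−(μ−λ)t} = e^{−1.7981} = 0.165607

Final: 0.165607


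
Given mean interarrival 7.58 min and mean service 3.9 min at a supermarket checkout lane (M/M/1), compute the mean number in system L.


λ = 60/7.58 = 7.9156 /hr
μ = 60/3.9 = 15.3846 /hr
ρ = λ/μ = 7.9156/15.3846 = 0.5145
L = ρ/(1−ρ) = 0.5145/0.4855 = 1.0598

Final: 1.0598


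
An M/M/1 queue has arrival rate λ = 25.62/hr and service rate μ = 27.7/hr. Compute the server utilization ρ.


ρ = λ/μ = 25.62/27.7 = 0.9249

Final: 0.9249


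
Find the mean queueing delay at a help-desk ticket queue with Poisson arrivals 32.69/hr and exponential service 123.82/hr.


ρ = 32.69/123.82 = 0.2640
Wq = ρ/(μ−λ) = 0.2640/(123.82 − 32.69) = 0.2640/91.13 = 0.002897 hr

Final: 0.002897 hr


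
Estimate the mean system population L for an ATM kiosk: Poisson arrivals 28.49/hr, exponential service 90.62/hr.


ρ = λ/μ = 28.49/90.62 = 0.3144
L = ρ/(1−ρ) = 0.3144/(1 − 0.3144) = 0.3144/0.6856 = 0.4586

Final: 0.4586


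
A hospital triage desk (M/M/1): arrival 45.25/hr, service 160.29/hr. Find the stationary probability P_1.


ρ = 45.25/160.29 = 0.2823
P_n = (1−ρ)·ρ^n = (1 − 0.2823)·0.2823^1 = 0.7177·0.282301 = 0.202607

Final: 0.202607


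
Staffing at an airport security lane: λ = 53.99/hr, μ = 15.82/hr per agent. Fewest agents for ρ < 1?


Stability requires cμ > λ ⇔ c > λ/μ.
λ/μ = 53.99/15.82 = 3.4128
Minimum integer c = ⌊3.4128⌋ + 1 = 4
Check: 4·15.82 = 63.28 > 53.99, while 3·15.82 = 47.46 ≤ 53.99

Final: 4 servers


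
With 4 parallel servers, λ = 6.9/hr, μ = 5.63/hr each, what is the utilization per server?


ρ = λ/(cμ) = 6.9/(4·5.63) = 6.9/22.52 = 0.3064

Final: 0.3064


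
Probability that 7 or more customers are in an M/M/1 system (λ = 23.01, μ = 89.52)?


ρ = 23.01/89.52 = 0.2570
P(N ≥ n) = ρ^n = 0.2570^7 = 0.00007413

Final: 0.00007413


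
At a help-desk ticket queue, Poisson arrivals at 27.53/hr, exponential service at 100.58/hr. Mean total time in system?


W = 1/(μ−λ) = 1/(100.58 − 27.53) = 1/73.05 = 0.01369 hr

Final: 0.01369 hr


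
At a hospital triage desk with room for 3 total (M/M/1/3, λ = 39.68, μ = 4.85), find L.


ρ = 39.68/4.85 = 8.1814
L = ρ[1 − (K+1)ρ^K + Kρ^(K+1)] / [(1−ρ)(1−ρ^(K+1))]
Numerator: 8.1814·(1 − 4·547.633207 + 3·4480.430031) = 92055.614081
Denominator: (-7.1814)·(-4479.430031) = 32168.772779
L = 92055.614081/32168.772779 = 2.8616

Final: 2.8616


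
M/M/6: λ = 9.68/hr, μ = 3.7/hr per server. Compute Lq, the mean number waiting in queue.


a = λ/μ = 2.6162; ρ = a/6 = 0.4360
P₀ = 0.072537
Lq = P₀·a^c·ρ / (c!·(1−ρ)²) = 0.072537·320.65779·0.4360/(720·0.31806)
= 0.04429

Final: 0.04429


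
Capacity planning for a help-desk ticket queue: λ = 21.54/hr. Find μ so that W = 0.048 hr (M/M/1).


W = 1/(μ−λ) ⇒ μ − λ = 1/W = 1/0.048 = 20.8333
μ = λ + 1/W = 21.54 + 20.8333 = 42.3733 per hr

Final: 42.3733 /hr


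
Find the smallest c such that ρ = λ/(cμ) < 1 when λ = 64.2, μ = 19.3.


Stability requires cμ > λ ⇔ c > λ/μ.
λ/μ = 64.2/19.3 = 3.3264
Minimum integer c = ⌊3.3264⌋ + 1 = 4
Check: 4·19.3 = 77.20 > 64.2, while 3·19.3 = 57.90 ≤ 64.2

Final: 4 servers


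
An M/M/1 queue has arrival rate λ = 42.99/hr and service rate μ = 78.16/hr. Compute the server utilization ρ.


ρ = λ/μ = 42.99/78.16 = 0.5500

Final: 0.5500


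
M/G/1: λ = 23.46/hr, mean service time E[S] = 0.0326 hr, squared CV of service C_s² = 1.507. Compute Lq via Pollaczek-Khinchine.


ρ = λ·E[S] = 23.46·0.0326 = 0.7648
Lq = ρ²(1+C_s²)/(2(1−ρ)) = 0.5849·(1+1.507)/(2·0.2352)
= 0.5849·2.5070/0.4704 = 3.11724

Final: 3.11724


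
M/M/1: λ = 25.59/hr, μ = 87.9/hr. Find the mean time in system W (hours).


W = 1/(μ−λ) = 1/(87.9 − 25.59) = 1/62.31 = 0.01605 hr

Final: 0.01605 hr


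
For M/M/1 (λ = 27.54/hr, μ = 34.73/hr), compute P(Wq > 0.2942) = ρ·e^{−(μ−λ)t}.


ρ = 27.54/34.73 = 0.7930
P(Wq > t) = ρ·e^{−(μ−λ)t} = 0.7930·e^{−2.1153}
= 0.7930·0.120597 = 0.095631

Final: 0.095631


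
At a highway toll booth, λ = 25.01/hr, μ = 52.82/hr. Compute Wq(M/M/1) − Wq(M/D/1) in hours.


ρ = 25.01/52.82 = 0.4735
Wq(M/M/1) = ρ/(μ−λ) = 0.4735/27.81 = 0.01703 hr
Wq(M/D/1) = ρ/(2(μ−λ)) = 0.008513 hr
Savings = 0.01703 − 0.008513 = 0.008513 hr

Final: 0.008513 hr


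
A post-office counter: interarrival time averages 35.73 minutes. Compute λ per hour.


λ = 1/(interarrival time) in consistent units.
1 hour = 60 min, so λ = 60/35.73 = 1.6793 per hour

Final: 1.6793 /hr


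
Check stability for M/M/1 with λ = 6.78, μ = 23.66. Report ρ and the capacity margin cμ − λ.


Total capacity cμ = 1·23.66 = 23.66/hr
ρ = λ/(cμ) = 6.78/23.66 = 0.2866
Stable ⇔ ρ < 1: YES
Spare capacity = cμ − λ = 23.66 − 6.78 = 16.88/hr

Final: ρ = 0.2866; stable; margin = 16.88/hr


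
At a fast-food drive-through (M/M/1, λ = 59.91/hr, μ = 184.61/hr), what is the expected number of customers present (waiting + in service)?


ρ = λ/μ = 59.91/184.61 = 0.3245
L = ρ/(1−ρ) = 0.3245/(1 − 0.3245) = 0.3245/0.6755 = 0.4804

Final: 0.4804


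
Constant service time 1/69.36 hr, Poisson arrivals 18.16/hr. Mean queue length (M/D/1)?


ρ = 18.16/69.36 = 0.2618
M/D/1: Lq = ρ²/(2(1−ρ)) = 0.06855/(2·0.7382) = 0.04643

Final: 0.04643


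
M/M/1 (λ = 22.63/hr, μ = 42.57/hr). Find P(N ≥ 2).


ρ = 22.63/42.57 = 0.5316
P(N ≥ n) = ρ^n = 0.5316^2 = 0.282593

Final: 0.282593


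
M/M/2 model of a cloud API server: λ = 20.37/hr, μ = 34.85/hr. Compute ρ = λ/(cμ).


ρ = λ/(cμ) = 20.37/(2·34.85) = 20.37/69.70 = 0.2923

Final: 0.2923


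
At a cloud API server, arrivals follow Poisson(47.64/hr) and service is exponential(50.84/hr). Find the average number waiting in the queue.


ρ = 47.64/50.84 = 0.9371
Lq = ρ²/(1−ρ) = 0.8781/0.06294 = 13.9504

Final: 13.9504


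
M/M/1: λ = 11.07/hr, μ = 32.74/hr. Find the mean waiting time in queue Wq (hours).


ρ = 11.07/32.74 = 0.3381
Wq = ρ/(μ−λ) = 0.3381/(32.74 − 11.07) = 0.3381/21.67 = 0.01560 hr

Final: 0.01560 hr


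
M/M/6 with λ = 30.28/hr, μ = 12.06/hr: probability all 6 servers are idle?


a = λ/μ = 30.28/12.06 = 2.5108; ρ = a/c = 0.4185
Σ_{k=0}^{5} a^k/k! (terms k=0..5) = 1.00000 + 2.51078 + 3.15201 + 2.63800 + 1.65586 + 0.83150 = 11.78814
Tail: a^6/(6!(1−ρ)) = 250.52518/(720·0.5815) = 0.59833
P₀ = 1/(11.78814 + 0.59833) = 1/12.38647 = 0.080733

Final: 0.080733


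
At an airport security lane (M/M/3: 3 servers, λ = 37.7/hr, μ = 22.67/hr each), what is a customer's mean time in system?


a = 1.6630; ρ = 0.5543; P₀ = 0.173440
Lq = P₀·a^c·ρ/(c!(1−ρ)²) = 0.37103
Wq = Lq/λ = 0.37103/37.7 = 0.009842 hr
W = Wq + 1/μ = 0.009842 + 0.04411 = 0.05395 hr

Final: 0.05395 hr


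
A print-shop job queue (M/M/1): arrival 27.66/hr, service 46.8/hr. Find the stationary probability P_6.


ρ = 27.66/46.8 = 0.5910
P_n = (1−ρ)·ρ^n = (1 − 0.5910)·0.5910^6 = 0.4090·0.042622 = 0.017431

Final: 0.017431


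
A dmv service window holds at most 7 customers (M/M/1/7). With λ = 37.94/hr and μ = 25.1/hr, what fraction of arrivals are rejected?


ρ = λ/μ = 37.94/25.1 = 1.5116
P_K = (1−ρ)ρ^K/(1−ρ^(K+1)) = (-0.5116·18.028734)/(1 − 27.251401)
= -9.222667/-26.251401 = 0.351321

Final: 0.351321


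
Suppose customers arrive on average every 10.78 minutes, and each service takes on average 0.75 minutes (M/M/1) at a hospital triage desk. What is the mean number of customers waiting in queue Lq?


λ = 60/10.78 = 5.5659 /hr
μ = 60/0.75 = 80.0000 /hr
ρ = λ/μ = 5.5659/80.0000 = 0.06957
Lq = ρ²/(1−ρ) = 0.004840/0.9304 = 0.005202

Final: 0.005202


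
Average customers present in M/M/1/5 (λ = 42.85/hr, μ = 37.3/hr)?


ρ = 42.85/37.3 = 1.1488
L = ρ[1 − (K+1)ρ^K + Kρ^(K+1)] / [(1−ρ)(1−ρ^(K+1))]
Numerator: 1.1488·(1 − 6·2.000829 + 5·2.298539) = 0.560294
Denominator: (-0.1488)·(-1.298539) = 0.193214
L = 0.560294/0.193214 = 2.8999

Final: 2.8999


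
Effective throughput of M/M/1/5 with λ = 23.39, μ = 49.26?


ρ = 0.4748; P_K = (1−ρ)ρ^5/(1−ρ^6) = 0.012823
λ_eff = λ(1 − P_K) = 23.39·(1 − 0.012823) = 23.39·0.987177 = 23.0901 /hr

Final: 23.0901 /hr


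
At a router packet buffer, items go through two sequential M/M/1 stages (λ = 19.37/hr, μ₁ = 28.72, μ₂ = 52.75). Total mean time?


Each node sees arrival rate λ = 19.37/hr (tandem ⇒ throughput preserved).
W₁ = 1/(μ₁−λ) = 1/(28.72−19.37) = 0.10695 hr
W₂ = 1/(μ₂−λ) = 1/(52.75−19.37) = 0.02996 hr
W_total = W₁ + W₂ = 0.10695 + 0.02996 = 0.13691 hr

Final: 0.13691 hr


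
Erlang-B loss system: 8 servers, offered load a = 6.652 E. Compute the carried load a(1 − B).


B(8,6.652) = 0.158809 (Erlang-B)
Carried load = a(1 − B) = 6.652·(1 − 0.158809) = 6.652·0.841191 = 5.5956 E

Final: 5.5956 Erlangs


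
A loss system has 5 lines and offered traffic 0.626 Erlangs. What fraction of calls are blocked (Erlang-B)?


B(c,a) = (a^c/c!) / Σ_{k=0}^{c} a^k/k!
a^5/5! = 0.0008011
Σ terms (k=0..5): 1.00000 + 0.62600 + 0.19594 + 0.04089 + 0.006399 + 0.0008011 = 1.870023
B = 0.0008011/1.870023 = 0.0004284

Final: 0.0004284


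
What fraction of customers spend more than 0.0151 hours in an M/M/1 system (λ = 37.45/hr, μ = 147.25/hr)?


W ~ Exponential(μ−λ) for M/M/1.
μ − λ = 147.25 − 37.45 = 109.8000
P(W > t) = e^{−(μ−λ)t} = e^{−1.6580} = 0.190523

Final: 0.190523


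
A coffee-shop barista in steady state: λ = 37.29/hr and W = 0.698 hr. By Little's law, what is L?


L = λW = 37.29·0.698 = 26.0284

Final: 26.0284


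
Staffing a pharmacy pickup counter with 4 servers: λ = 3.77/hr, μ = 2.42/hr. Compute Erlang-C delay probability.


a = λ/μ = 1.5579; ρ = a/4 = 0.3895
P₀ = 0.208187 (from M/M/c formula)
C(c,a) = [a^c/(c!(1−ρ))]·P₀ = [5.88985/(24·0.6105)]·0.208187
= 0.40196·0.208187 = 0.083682

Final: 0.083682


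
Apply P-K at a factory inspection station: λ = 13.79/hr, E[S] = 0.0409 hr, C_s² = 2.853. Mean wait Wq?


ρ = λ·E[S] = 13.79·0.0409 = 0.5640
E[S²] = E[S]²(1+C_s²) = 0.0409²·(1+2.853) = 0.006445
Wq = λ·E[S²]/(2(1−ρ)) = 13.79·0.006445/(2·0.4360) = 0.10193 hr

Final: 0.10193 hr


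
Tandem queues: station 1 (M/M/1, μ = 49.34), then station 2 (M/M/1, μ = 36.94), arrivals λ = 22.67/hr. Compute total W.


Each node sees arrival rate λ = 22.67/hr (tandem ⇒ throughput preserved).
W₁ = 1/(μ₁−λ) = 1/(49.34−22.67) = 0.03750 hr
W₂ = 1/(μ₂−λ) = 1/(36.94−22.67) = 0.07008 hr
W_total = W₁ + W₂ = 0.03750 + 0.07008 = 0.10757 hr

Final: 0.10757 hr


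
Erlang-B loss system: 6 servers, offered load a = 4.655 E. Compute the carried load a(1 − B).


B(6,4.655) = 0.165839 (Erlang-B)
Carried load = a(1 − B) = 4.655·(1 − 0.165839) = 4.655·0.834161 = 3.8830 E

Final: 3.8830 Erlangs


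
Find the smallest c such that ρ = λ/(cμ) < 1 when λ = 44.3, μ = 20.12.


Stability requires cμ > λ ⇔ c > λ/μ.
λ/μ = 44.3/20.12 = 2.2018
Minimum integer c = ⌊2.2018⌋ + 1 = 3
Check: 3·20.12 = 60.36 > 44.3, while 2·20.12 = 40.24 ≤ 44.3

Final: 3 servers


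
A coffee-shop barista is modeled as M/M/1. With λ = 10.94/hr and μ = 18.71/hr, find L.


ρ = λ/μ = 10.94/18.71 = 0.5847
L = ρ/(1−ρ) = 0.5847/(1 − 0.5847) = 0.5847/0.4153 = 1.4080

Final: 1.4080


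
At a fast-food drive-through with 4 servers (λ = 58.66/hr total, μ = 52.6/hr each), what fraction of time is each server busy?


ρ = λ/(cμ) = 58.66/(4·52.6) = 58.66/210.40 = 0.2788

Final: 0.2788


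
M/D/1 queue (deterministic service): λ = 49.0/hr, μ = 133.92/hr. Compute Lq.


ρ = 49.0/133.92 = 0.3659
M/D/1: Lq = ρ²/(2(1−ρ)) = 0.1339/(2·0.6341) = 0.10556

Final: 0.10556


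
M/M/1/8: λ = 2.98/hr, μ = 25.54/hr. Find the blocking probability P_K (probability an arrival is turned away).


ρ = λ/μ = 2.98/25.54 = 0.1167
P_K = (1−ρ)ρ^K/(1−ρ^(K+1)) = (0.8833·0.00000003435)/(1 − 0.000000004008)
= 0.00000003034/1.000000 = 0.00000003034

Final: 0.00000003034


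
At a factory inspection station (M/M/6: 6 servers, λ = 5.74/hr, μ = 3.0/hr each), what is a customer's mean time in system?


a = 1.9133; ρ = 0.3189; P₀ = 0.147421
Lq = P₀·a^c·ρ/(c!(1−ρ)²) = 0.006905
Wq = Lq/λ = 0.006905/5.74 = 0.001203 hr
W = Wq + 1/μ = 0.001203 + 0.33333 = 0.33454 hr

Final: 0.33454 hr


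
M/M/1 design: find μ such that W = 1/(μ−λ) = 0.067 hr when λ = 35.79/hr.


W = 1/(μ−λ) ⇒ μ − λ = 1/W = 1/0.067 = 14.9254
μ = λ + 1/W = 35.79 + 14.9254 = 50.7154 per hr

Final: 50.7154 /hr


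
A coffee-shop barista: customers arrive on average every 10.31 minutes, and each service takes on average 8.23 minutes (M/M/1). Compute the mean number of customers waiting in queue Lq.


λ = 60/10.31 = 5.8196 /hr
μ = 60/8.23 = 7.2904 /hr
ρ = λ/μ = 5.8196/7.2904 = 0.7983
Lq = ρ²/(1−ρ) = 0.6372/0.2017 = 3.1585

Final: 3.1585


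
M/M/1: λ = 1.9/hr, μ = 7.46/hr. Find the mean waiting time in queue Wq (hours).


ρ = 1.9/7.46 = 0.2547
Wq = ρ/(μ−λ) = 0.2547/(7.46 − 1.9) = 0.2547/5.56 = 0.04581 hr

Final: 0.04581 hr


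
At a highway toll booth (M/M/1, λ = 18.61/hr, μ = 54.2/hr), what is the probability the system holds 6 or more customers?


ρ = 18.61/54.2 = 0.3434
P(N ≥ n) = ρ^n = 0.3434^6 = 0.001639

Final: 0.001639


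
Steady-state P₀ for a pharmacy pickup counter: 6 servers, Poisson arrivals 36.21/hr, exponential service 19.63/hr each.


a = λ/μ = 36.21/19.63 = 1.8446; ρ = a/c = 0.3074
Σ_{k=0}^{5} a^k/k! (terms k=0..5) = 1.00000 + 1.84463 + 1.70132 + 1.04610 + 0.48242 + 0.17798 = 6.25244
Tail: a^6/(6!(1−ρ)) = 39.39575/(720·0.6926) = 0.07901
P₀ = 1/(6.25244 + 0.07901) = 1/6.33144 = 0.157942

Final: 0.157942


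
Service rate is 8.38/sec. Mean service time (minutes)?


Mean service time = 1/μ = 1/8.38 second = 0.11933 second
In minutes: 0.11933 × 0.0166667 = 0.001989 min

Final: 0.001989 min


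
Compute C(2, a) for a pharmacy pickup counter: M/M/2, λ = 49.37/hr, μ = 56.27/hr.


a = λ/μ = 0.8774; ρ = a/2 = 0.4387
P₀ = 0.390155 (from M/M/c formula)
C(c,a) = [a^c/(c!(1−ρ))]·P₀ = [0.76979/(2·0.5613)]·0.390155
= 0.68571·0.390155 = 0.267532

Final: 0.267532


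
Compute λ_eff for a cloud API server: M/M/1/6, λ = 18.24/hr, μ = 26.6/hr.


ρ = 0.6857; P_K = (1−ρ)ρ^6/(1−ρ^7) = 0.035180
λ_eff = λ(1 − P_K) = 18.24·(1 − 0.035180) = 18.24·0.964820 = 17.5983 /hr

Final: 17.5983 /hr


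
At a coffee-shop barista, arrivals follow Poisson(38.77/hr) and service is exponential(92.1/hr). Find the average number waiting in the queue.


ρ = 38.77/92.1 = 0.4210
Lq = ρ²/(1−ρ) = 0.1772/0.5790 = 0.3060

Final: 0.3060


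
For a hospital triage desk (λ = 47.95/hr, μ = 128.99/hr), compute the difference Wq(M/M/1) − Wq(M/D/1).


ρ = 47.95/128.99 = 0.3717
Wq(M/M/1) = ρ/(μ−λ) = 0.3717/81.04 = 0.004587 hr
Wq(M/D/1) = ρ/(2(μ−λ)) = 0.002294 hr
Savings = 0.004587 − 0.002294 = 0.002294 hr

Final: 0.002294 hr


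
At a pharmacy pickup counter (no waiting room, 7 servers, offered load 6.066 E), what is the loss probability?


B(c,a) = (a^c/c!) / Σ_{k=0}^{c} a^k/k!
a^7/7! = 59.963408
Σ terms (k=0..7): 1.00000 + 6.06600 + 18.39818 + 37.20112 + 56.41549 + 68.44328 + 69.19615 + 59.96341 = 316.683620
B = 59.963408/316.683620 = 0.189348

Final: 0.189348


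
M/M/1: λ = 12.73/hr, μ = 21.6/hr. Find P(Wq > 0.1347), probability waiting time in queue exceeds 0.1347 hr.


ρ = 12.73/21.6 = 0.5894
P(Wq > t) = ρ·e^{−(μ−λ)t} = 0.5894·e^{−1.1948}
= 0.5894·0.302768 = 0.178437

Final: 0.178437


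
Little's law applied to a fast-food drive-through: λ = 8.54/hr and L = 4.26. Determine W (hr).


W = L/λ = 4.26/8.54 = 0.4988 hr

Final: 0.4988 hr


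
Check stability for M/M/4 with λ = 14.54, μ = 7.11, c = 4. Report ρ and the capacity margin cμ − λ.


Total capacity cμ = 4·7.11 = 28.44/hr
ρ = λ/(cμ) = 14.54/28.44 = 0.5113
Stable ⇔ ρ < 1: YES
Spare capacity = cμ − λ = 28.44 − 14.54 = 13.90/hr

Final: ρ = 0.5113; stable; margin = 13.90/hr


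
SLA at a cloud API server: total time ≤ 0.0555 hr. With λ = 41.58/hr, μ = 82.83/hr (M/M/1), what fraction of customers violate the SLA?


W ~ Exponential(μ−λ) for M/M/1.
μ − λ = 82.83 − 41.58 = 41.2500
P(W > t) = e^{−(μ−λ)t} = e^{−2.2894} = 0.101330

Final: 0.101330


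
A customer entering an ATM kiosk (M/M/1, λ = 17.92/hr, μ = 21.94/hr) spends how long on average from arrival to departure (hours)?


W = 1/(μ−λ) = 1/(21.94 − 17.92) = 1/4.02 = 0.2488 hr

Final: 0.2488 hr


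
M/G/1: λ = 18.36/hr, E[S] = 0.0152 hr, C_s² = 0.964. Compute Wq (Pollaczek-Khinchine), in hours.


ρ = λ·E[S] = 18.36·0.0152 = 0.2791
E[S²] = E[S]²(1+C_s²) = 0.0152²·(1+0.964) = 0.0004538
Wq = λ·E[S²]/(2(1−ρ)) = 18.36·0.0004538/(2·0.7209) = 0.005778 hr

Final: 0.005778 hr


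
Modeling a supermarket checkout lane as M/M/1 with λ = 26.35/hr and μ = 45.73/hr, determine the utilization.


ρ = λ/μ = 26.35/45.73 = 0.5762

Final: 0.5762


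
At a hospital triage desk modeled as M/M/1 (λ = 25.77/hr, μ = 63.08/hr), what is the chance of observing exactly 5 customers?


ρ = 25.77/63.08 = 0.4085
P_n = (1−ρ)·ρ^n = (1 − 0.4085)·0.4085^5 = 0.5915·0.011379 = 0.006730

Final: 0.006730


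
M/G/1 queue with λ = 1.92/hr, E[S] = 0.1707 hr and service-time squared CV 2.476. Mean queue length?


ρ = λ·E[S] = 1.92·0.1707 = 0.3277
Lq = ρ²(1+C_s²)/(2(1−ρ)) = 0.1074·(1+2.476)/(2·0.6723)
= 0.1074·3.4760/1.3445 = 0.27771

Final: 0.27771


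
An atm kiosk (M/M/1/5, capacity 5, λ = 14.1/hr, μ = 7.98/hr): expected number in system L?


ρ = 14.1/7.98 = 1.7669
L = ρ[1 − (K+1)ρ^K + Kρ^(K+1)] / [(1−ρ)(1−ρ^(K+1))]
Numerator: 1.7669·(1 − 6·17.221902 + 5·30.429676) = 88.022465
Denominator: (-0.7669)·(-29.429676) = 22.570127
L = 88.022465/22.570127 = 3.9000

Final: 3.9000


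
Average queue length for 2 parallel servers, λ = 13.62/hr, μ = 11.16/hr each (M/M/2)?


a = λ/μ = 1.2204; ρ = a/2 = 0.6102
P₀ = 0.242070
Lq = P₀·a^c·ρ / (c!·(1−ρ)²) = 0.242070·1.48945·0.6102/(2·0.15193)
= 0.72405

Final: 0.72405


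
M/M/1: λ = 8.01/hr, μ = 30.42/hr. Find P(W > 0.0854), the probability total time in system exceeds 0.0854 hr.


W ~ Exponential(μ−λ) for M/M/1.
μ − λ = 30.42 − 8.01 = 22.4100
P(W > t) = e^{−(μ−λ)t} = e^{−1.9138} = 0.147517

Final: 0.147517
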